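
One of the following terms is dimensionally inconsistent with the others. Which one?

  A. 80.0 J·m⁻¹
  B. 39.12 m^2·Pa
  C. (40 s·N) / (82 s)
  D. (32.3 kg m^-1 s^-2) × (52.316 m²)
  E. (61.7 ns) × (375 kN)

E.

Reduce each to base SI dimensions:
  A. J·m⁻¹ = N·m·m⁻¹ = kg·m·s⁻²
  B. Pa·m² = N·m⁻²·m² = kg·m·s⁻²
  C. [kg·m·s⁻¹] / [s] = kg·m·s⁻²
  D. [kg·m⁻¹·s⁻²] · [m²] = kg·m·s⁻²
  E. [s] · [kg·m·s⁻²] = kg·m·s⁻¹
All reduce to kg·m·s⁻² except E., which is kg·m·s⁻¹.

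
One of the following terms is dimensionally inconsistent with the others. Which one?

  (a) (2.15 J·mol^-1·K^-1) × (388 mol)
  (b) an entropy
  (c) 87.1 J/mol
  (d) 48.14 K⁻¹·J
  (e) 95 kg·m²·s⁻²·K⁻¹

(c)

Reduce each to base SI dimensions:
  (a) [kg·m²·s⁻²·K⁻¹·mol⁻¹] · [mol] = kg·m²·s⁻²·K⁻¹
  (b) [entropy] = kg·m²·s⁻²·K⁻¹
  (c) J·mol⁻¹ = N·m·mol⁻¹ = kg·m²·s⁻²·mol⁻¹
  (d) J·K⁻¹ = N·m·K⁻¹ = kg·m²·s⁻²·K⁻¹
  (e) kg·m²·s⁻²·K⁻¹
All reduce to kg·m²·s⁻²·K⁻¹ except (c), which is kg·m²·s⁻²·mol⁻¹.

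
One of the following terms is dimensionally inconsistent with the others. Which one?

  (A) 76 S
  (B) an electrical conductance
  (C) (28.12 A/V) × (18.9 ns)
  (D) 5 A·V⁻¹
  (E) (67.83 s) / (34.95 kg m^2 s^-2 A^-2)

Reduce each to base SI dimensions:
  (A) S = Ω⁻¹ = kg⁻¹·m⁻²·s³·A²
  (B) [electrical conductance] = kg⁻¹·m⁻²·s³·A²
  (C) [kg⁻¹·m⁻²·s³·A²] · [s] = kg⁻¹·m⁻²·s⁴·A²
  (D) A·V⁻¹ = A·(J·C⁻¹)⁻¹ = kg⁻¹·m⁻²·s³·A²
  (E) [s] / [kg·m²·s⁻²·A⁻²] = kg⁻¹·m⁻²·s³·A²
All reduce to kg⁻¹·m⁻²·s³·A² except (C), which is kg⁻¹·m⁻²·s⁴·A².

(C)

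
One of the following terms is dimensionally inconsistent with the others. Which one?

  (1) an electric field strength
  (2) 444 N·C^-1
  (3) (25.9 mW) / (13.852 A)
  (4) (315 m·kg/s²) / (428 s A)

(3)

Expand each in SI base units:
  (1) [electric field strength] = kg·m·s⁻³·A⁻¹
  (2) N·C⁻¹ = kg·m·s⁻²·(s·A)⁻¹ = kg·m·s⁻³·A⁻¹
  (3) [kg·m²·s⁻³] / [A] = kg·m²·s⁻³·A⁻¹
  (4) [kg·m·s⁻²] / [s·A] = kg·m·s⁻³·A⁻¹
All reduce to kg·m·s⁻³·A⁻¹ except (3), which is kg·m²·s⁻³·A⁻¹.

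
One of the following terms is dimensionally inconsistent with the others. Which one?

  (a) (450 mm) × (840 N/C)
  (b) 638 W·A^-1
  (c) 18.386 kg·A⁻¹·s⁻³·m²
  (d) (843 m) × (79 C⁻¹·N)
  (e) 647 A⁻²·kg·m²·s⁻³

Expand each in SI base units:
  (a) [m] · [kg·m·s⁻³·A⁻¹] = kg·m²·s⁻³·A⁻¹
  (b) W·A⁻¹ = J·s⁻¹·A⁻¹ = kg·m²·s⁻³·A⁻¹
  (c) kg·m²·s⁻³·A⁻¹
  (d) [m] · [kg·m·s⁻³·A⁻¹] = kg·m²·s⁻³·A⁻¹
  (e) kg·m²·s⁻³·A⁻²
All reduce to kg·m²·s⁻³·A⁻¹ except (e), which is kg·m²·s⁻³·A⁻².

(e)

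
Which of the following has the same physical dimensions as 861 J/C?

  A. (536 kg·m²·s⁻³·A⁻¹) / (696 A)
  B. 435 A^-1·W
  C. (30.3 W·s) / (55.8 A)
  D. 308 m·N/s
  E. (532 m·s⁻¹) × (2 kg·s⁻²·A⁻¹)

Reference: J·C⁻¹ = N·m·(s·A)⁻¹ = kg·m²·s⁻³·A⁻¹.
Each option:
  A. [kg·m²·s⁻³·A⁻¹] / [A] = kg·m²·s⁻³·A⁻²
  B. W·A⁻¹ = J·s⁻¹·A⁻¹ = kg·m²·s⁻³·A⁻¹  ← same
  C. [kg·m²·s⁻²] / [A] = kg·m²·s⁻²·A⁻¹
  D. N·m·s⁻¹ = kg·m·s⁻²·m·s⁻¹ = kg·m²·s⁻³
  E. [m·s⁻¹] · [kg·s⁻²·A⁻¹] = kg·m·s⁻³·A⁻¹
Only B. matches kg·m²·s⁻³·A⁻¹.

B.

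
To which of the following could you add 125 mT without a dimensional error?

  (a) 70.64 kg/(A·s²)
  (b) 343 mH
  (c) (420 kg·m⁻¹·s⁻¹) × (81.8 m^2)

Reference: T = Wb·m⁻² = kg·s⁻²·A⁻¹.
Each option:
  (a) kg·s⁻²·A⁻¹  ← same
  (b) H = V·s·A⁻¹ = kg·m²·s⁻²·A⁻²
  (c) [kg·m⁻¹·s⁻¹] · [m²] = kg·m·s⁻¹
Only (a) matches kg·s⁻²·A⁻¹.

(a)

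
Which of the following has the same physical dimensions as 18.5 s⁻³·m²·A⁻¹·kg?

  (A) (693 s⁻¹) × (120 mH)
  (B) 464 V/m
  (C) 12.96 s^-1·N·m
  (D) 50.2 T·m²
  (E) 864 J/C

(E)

Reference: kg·m²·s⁻³·A⁻¹.
Each option:
  (A) [s⁻¹] · [kg·m²·s⁻²·A⁻²] = kg·m²·s⁻³·A⁻²
  (B) V·m⁻¹ = J·C⁻¹·m⁻¹ = kg·m·s⁻³·A⁻¹
  (C) N·m·s⁻¹ = kg·m·s⁻²·m·s⁻¹ = kg·m²·s⁻³
  (D) T·m² = Wb·m⁻²·m² = kg·m²·s⁻²·A⁻¹
  (E) J·C⁻¹ = N·m·(s·A)⁻¹ = kg·m²·s⁻³·A⁻¹  ← same
Only (E) matches kg·m²·s⁻³·A⁻¹.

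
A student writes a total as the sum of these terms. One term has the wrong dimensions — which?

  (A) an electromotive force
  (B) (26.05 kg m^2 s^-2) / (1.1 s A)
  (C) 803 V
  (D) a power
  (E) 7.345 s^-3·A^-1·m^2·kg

(D)

In SI base units:
  (A) [electromotive force] = kg·m²·s⁻³·A⁻¹
  (B) [kg·m²·s⁻²] / [s·A] = kg·m²·s⁻³·A⁻¹
  (C) V = J·C⁻¹ = kg·m²·s⁻³·A⁻¹
  (D) [power] = kg·m²·s⁻³
  (E) kg·m²·s⁻³·A⁻¹
All reduce to kg·m²·s⁻³·A⁻¹ except (D), which is kg·m²·s⁻³.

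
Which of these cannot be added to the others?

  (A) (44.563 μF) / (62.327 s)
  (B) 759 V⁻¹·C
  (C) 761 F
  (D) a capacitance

(A)

Dimensions:
  (A) [kg⁻¹·m⁻²·s⁴·A²] / [s] = kg⁻¹·m⁻²·s³·A²
  (B) C·V⁻¹ = s·A·(J·C⁻¹)⁻¹ = kg⁻¹·m⁻²·s⁴·A²
  (C) F = C·V⁻¹ = kg⁻¹·m⁻²·s⁴·A²
  (D) [capacitance] = kg⁻¹·m⁻²·s⁴·A²
All reduce to kg⁻¹·m⁻²·s⁴·A² except (A), which is kg⁻¹·m⁻²·s³·A².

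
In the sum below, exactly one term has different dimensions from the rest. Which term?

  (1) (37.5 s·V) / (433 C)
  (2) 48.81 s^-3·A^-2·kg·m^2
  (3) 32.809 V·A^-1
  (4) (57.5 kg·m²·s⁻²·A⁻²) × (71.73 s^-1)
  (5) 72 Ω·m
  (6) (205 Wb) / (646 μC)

In SI base units:
  (1) [kg·m²·s⁻²·A⁻¹] / [s·A] = kg·m²·s⁻³·A⁻²
  (2) kg·m²·s⁻³·A⁻²
  (3) V·A⁻¹ = J·C⁻¹·A⁻¹ = kg·m²·s⁻³·A⁻²
  (4) [kg·m²·s⁻²·A⁻²] · [s⁻¹] = kg·m²·s⁻³·A⁻²
  (5) Ω·m = V·A⁻¹·m = kg·m³·s⁻³·A⁻²
  (6) [kg·m²·s⁻²·A⁻¹] / [s·A] = kg·m²·s⁻³·A⁻²
All reduce to kg·m²·s⁻³·A⁻² except (5), which is kg·m³·s⁻³·A⁻².

(5)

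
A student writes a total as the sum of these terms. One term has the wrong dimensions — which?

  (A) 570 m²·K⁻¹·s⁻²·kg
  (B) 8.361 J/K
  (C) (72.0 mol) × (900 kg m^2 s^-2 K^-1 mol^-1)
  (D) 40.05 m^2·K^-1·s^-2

Work out the base dimensions of each:
  (A) kg·m²·s⁻²·K⁻¹
  (B) J·K⁻¹ = N·m·K⁻¹ = kg·m²·s⁻²·K⁻¹
  (C) [mol] · [kg·m²·s⁻²·K⁻¹·mol⁻¹] = kg·m²·s⁻²·K⁻¹
  (D) m²·s⁻²·K⁻¹
All reduce to kg·m²·s⁻²·K⁻¹ except (D), which is m²·s⁻²·K⁻¹.

(D)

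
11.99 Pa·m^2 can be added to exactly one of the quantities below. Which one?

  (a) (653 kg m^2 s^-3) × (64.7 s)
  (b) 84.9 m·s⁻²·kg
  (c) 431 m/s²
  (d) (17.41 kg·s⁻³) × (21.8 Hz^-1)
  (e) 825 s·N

(b)

Reference: Pa·m² = N·m⁻²·m² = kg·m·s⁻².
Each option:
  (a) [kg·m²·s⁻³] · [s] = kg·m²·s⁻²
  (b) kg·m·s⁻²  ← same
  (c) m·s⁻²
  (d) [kg·s⁻³] · [s] = kg·s⁻²
  (e) N·s = kg·m·s⁻²·s = kg·m·s⁻¹
Only (b) matches kg·m·s⁻².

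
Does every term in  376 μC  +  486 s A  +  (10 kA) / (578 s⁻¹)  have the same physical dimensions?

Yes

Expand each in SI base units:
  376 μC:  C = s·A
  486 s A:  s·A
  (10 kA) / (578 s⁻¹):  [A] / [s⁻¹] = s·A
Every term reduces to s·A.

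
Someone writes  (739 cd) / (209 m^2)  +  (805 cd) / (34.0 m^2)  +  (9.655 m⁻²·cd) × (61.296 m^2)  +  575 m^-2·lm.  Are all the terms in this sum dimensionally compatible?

Work out the base dimensions of each:
  (739 cd) / (209 m^2):  [cd] / [m²] = m⁻²·cd
  (805 cd) / (34.0 m^2):  [cd] / [m²] = m⁻²·cd
  (9.655 m⁻²·cd) × (61.296 m^2):  [m⁻²·cd] · [m²] = cd
  575 m^-2·lm:  lm·m⁻² = cd·m⁻² = m⁻²·cd
The terms do not share a single dimension (cd vs m⁻²·cd).

No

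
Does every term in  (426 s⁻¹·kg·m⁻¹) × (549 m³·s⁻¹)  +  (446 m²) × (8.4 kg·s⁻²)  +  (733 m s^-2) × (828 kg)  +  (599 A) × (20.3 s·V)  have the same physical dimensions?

No

Dimensions:
  (426 s⁻¹·kg·m⁻¹) × (549 m³·s⁻¹):  [kg·m⁻¹·s⁻¹] · [m³·s⁻¹] = kg·m²·s⁻²
  (446 m²) × (8.4 kg·s⁻²):  [m²] · [kg·s⁻²] = kg·m²·s⁻²
  (733 m s^-2) × (828 kg):  [m·s⁻²] · [kg] = kg·m·s⁻²
  (599 A) × (20.3 s·V):  [A] · [kg·m²·s⁻²·A⁻¹] = kg·m²·s⁻²
The terms do not share a single dimension (kg·m²·s⁻² vs kg·m·s⁻²).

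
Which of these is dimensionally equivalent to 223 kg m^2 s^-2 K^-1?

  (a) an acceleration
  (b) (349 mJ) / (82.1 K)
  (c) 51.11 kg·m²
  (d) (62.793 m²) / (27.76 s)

Reference: kg·m²·s⁻²·K⁻¹.
Each option:
  (a) [acceleration] = m·s⁻²
  (b) [kg·m²·s⁻²] / [K] = kg·m²·s⁻²·K⁻¹  ← same
  (c) kg·m²
  (d) [m²] / [s] = m²·s⁻¹
Only (b) matches kg·m²·s⁻²·K⁻¹.

(b)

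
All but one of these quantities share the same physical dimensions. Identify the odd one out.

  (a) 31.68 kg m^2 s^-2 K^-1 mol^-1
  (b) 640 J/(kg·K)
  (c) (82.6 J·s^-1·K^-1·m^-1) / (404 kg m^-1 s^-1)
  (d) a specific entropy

Work out the base dimensions of each:
  (a) kg·m²·s⁻²·K⁻¹·mol⁻¹
  (b) J·kg⁻¹·K⁻¹ = N·m·kg⁻¹·K⁻¹ = m²·s⁻²·K⁻¹
  (c) [kg·m·s⁻³·K⁻¹] / [kg·m⁻¹·s⁻¹] = m²·s⁻²·K⁻¹
  (d) [specific entropy] = m²·s⁻²·K⁻¹
All reduce to m²·s⁻²·K⁻¹ except (a), which is kg·m²·s⁻²·K⁻¹·mol⁻¹.

(a)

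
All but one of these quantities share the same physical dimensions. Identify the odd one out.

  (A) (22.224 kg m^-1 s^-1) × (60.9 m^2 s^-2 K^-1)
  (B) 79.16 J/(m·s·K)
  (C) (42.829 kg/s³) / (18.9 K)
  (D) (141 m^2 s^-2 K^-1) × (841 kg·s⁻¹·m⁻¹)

In SI base units:
  (A) [kg·m⁻¹·s⁻¹] · [m²·s⁻²·K⁻¹] = kg·m·s⁻³·K⁻¹
  (B) J·s⁻¹·m⁻¹·K⁻¹ = N·m·s⁻¹·m⁻¹·K⁻¹ = kg·m·s⁻³·K⁻¹
  (C) [kg·s⁻³] / [K] = kg·s⁻³·K⁻¹
  (D) [m²·s⁻²·K⁻¹] · [kg·m⁻¹·s⁻¹] = kg·m·s⁻³·K⁻¹
All reduce to kg·m·s⁻³·K⁻¹ except (C), which is kg·s⁻³·K⁻¹.

(C)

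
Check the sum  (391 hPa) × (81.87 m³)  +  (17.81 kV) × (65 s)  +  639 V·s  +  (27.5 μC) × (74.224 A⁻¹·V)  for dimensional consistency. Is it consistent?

No

In SI base units:
  (391 hPa) × (81.87 m³):  [kg·m⁻¹·s⁻²] · [m³] = kg·m²·s⁻²
  (17.81 kV) × (65 s):  [kg·m²·s⁻³·A⁻¹] · [s] = kg·m²·s⁻²·A⁻¹
  639 V·s:  V·s = J·C⁻¹·s = kg·m²·s⁻²·A⁻¹
  (27.5 μC) × (74.224 A⁻¹·V):  [s·A] · [kg·m²·s⁻³·A⁻²] = kg·m²·s⁻²·A⁻¹
The terms do not share a single dimension (kg·m²·s⁻² vs kg·m²·s⁻²·A⁻¹).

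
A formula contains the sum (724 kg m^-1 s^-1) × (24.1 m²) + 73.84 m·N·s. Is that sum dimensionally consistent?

Reduce each to base SI dimensions:
  (724 kg m^-1 s^-1) × (24.1 m²):  [kg·m⁻¹·s⁻¹] · [m²] = kg·m·s⁻¹
  73.84 m·N·s:  N·m·s = kg·m·s⁻²·m·s = kg·m²·s⁻¹
kg·m·s⁻¹ ≠ kg·m²·s⁻¹, so they cannot be added.

No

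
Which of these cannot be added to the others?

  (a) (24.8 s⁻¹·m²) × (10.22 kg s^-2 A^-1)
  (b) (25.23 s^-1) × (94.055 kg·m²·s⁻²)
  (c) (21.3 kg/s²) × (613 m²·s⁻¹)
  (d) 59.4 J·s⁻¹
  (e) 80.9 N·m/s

Expand each in SI base units:
  (a) [m²·s⁻¹] · [kg·s⁻²·A⁻¹] = kg·m²·s⁻³·A⁻¹
  (b) [s⁻¹] · [kg·m²·s⁻²] = kg·m²·s⁻³
  (c) [kg·s⁻²] · [m²·s⁻¹] = kg·m²·s⁻³
  (d) J·s⁻¹ = N·m·s⁻¹ = kg·m²·s⁻³
  (e) N·m·s⁻¹ = kg·m·s⁻²·m·s⁻¹ = kg·m²·s⁻³
All reduce to kg·m²·s⁻³ except (a), which is kg·m²·s⁻³·A⁻¹.

(a)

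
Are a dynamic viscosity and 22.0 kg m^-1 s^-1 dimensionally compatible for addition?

Reduce each to base SI dimensions:
  a dynamic viscosity:  [dynamic viscosity] = kg·m⁻¹·s⁻¹
  22.0 kg m^-1 s^-1:  kg·m⁻¹·s⁻¹
Both are kg·m⁻¹·s⁻¹, so they have the same dimensions and can be added.

Yes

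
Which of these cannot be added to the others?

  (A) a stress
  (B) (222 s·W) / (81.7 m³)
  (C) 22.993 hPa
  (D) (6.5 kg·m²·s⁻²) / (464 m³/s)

Expand each in SI base units:
  (A) [stress] = kg·m⁻¹·s⁻²
  (B) [kg·m²·s⁻²] / [m³] = kg·m⁻¹·s⁻²
  (C) Pa = N·m⁻² = kg·m⁻¹·s⁻²
  (D) [kg·m²·s⁻²] / [m³·s⁻¹] = kg·m⁻¹·s⁻¹
All reduce to kg·m⁻¹·s⁻² except (D), which is kg·m⁻¹·s⁻¹.

(D)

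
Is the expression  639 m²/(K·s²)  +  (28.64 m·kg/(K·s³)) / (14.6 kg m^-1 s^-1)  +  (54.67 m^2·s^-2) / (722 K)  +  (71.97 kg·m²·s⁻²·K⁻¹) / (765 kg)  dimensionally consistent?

In SI base units:
  639 m²/(K·s²):  m²·s⁻²·K⁻¹
  (28.64 m·kg/(K·s³)) / (14.6 kg m^-1 s^-1):  [kg·m·s⁻³·K⁻¹] / [kg·m⁻¹·s⁻¹] = m²·s⁻²·K⁻¹
  (54.67 m^2·s^-2) / (722 K):  [m²·s⁻²] / [K] = m²·s⁻²·K⁻¹
  (71.97 kg·m²·s⁻²·K⁻¹) / (765 kg):  [kg·m²·s⁻²·K⁻¹] / [kg] = m²·s⁻²·K⁻¹
Every term reduces to m²·s⁻²·K⁻¹.

Yes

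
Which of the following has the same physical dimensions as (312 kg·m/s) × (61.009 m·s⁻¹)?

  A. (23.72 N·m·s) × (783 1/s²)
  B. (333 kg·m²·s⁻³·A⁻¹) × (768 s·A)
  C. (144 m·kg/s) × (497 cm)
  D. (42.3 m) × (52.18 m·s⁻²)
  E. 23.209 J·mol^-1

B.

Reference: [kg·m·s⁻¹] · [m·s⁻¹] = kg·m²·s⁻².
Each option:
  A. [kg·m²·s⁻¹] · [s⁻²] = kg·m²·s⁻³
  B. [kg·m²·s⁻³·A⁻¹] · [s·A] = kg·m²·s⁻²  ← same
  C. [kg·m·s⁻¹] · [m] = kg·m²·s⁻¹
  D. [m] · [m·s⁻²] = m²·s⁻²
  E. J·mol⁻¹ = N·m·mol⁻¹ = kg·m²·s⁻²·mol⁻¹
Only B. matches kg·m²·s⁻².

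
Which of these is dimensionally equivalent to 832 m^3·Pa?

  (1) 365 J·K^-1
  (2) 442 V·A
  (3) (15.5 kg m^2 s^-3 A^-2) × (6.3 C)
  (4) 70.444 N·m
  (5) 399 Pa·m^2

Reference: Pa·m³ = N·m⁻²·m³ = kg·m²·s⁻².
Each option:
  (1) J·K⁻¹ = N·m·K⁻¹ = kg·m²·s⁻²·K⁻¹
  (2) V·A = J·C⁻¹·A = kg·m²·s⁻³
  (3) [kg·m²·s⁻³·A⁻²] · [s·A] = kg·m²·s⁻²·A⁻¹
  (4) N·m = kg·m·s⁻²·m = kg·m²·s⁻²  ← same
  (5) Pa·m² = N·m⁻²·m² = kg·m·s⁻²
Only (4) matches kg·m²·s⁻².

(4)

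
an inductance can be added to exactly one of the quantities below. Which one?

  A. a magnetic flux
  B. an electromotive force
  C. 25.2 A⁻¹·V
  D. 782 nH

D.

Reference: [inductance] = kg·m²·s⁻²·A⁻².
Each option:
  A. [magnetic flux] = kg·m²·s⁻²·A⁻¹
  B. [electromotive force] = kg·m²·s⁻³·A⁻¹
  C. V·A⁻¹ = J·C⁻¹·A⁻¹ = kg·m²·s⁻³·A⁻²
  D. H = V·s·A⁻¹ = kg·m²·s⁻²·A⁻²  ← same
Only D. matches kg·m²·s⁻²·A⁻².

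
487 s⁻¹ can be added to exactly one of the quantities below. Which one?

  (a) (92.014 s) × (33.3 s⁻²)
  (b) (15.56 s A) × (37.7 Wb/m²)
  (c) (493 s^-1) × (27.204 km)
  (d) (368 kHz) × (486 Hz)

Reference: s⁻¹.
Each option:
  (a) [s] · [s⁻²] = s⁻¹  ← same
  (b) [s·A] · [kg·s⁻²·A⁻¹] = kg·s⁻¹
  (c) [s⁻¹] · [m] = m·s⁻¹
  (d) [s⁻¹] · [s⁻¹] = s⁻²
Only (a) matches s⁻¹.

(a)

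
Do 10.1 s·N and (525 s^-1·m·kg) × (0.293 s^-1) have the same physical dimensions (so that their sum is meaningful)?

No

Reduce each to base SI dimensions:
  10.1 s·N:  N·s = kg·m·s⁻²·s = kg·m·s⁻¹
  (525 s^-1·m·kg) × (0.293 s^-1):  [kg·m·s⁻¹] · [s⁻¹] = kg·m·s⁻²
kg·m·s⁻¹ ≠ kg·m·s⁻², so they cannot be added.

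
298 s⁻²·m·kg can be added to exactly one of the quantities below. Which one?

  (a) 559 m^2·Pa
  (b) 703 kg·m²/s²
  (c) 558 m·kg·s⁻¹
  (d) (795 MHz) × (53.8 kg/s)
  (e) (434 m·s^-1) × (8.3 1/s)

(a)

Reference: kg·m·s⁻².
Each option:
  (a) Pa·m² = N·m⁻²·m² = kg·m·s⁻²  ← same
  (b) kg·m²·s⁻²
  (c) kg·m·s⁻¹
  (d) [s⁻¹] · [kg·s⁻¹] = kg·s⁻²
  (e) [m·s⁻¹] · [s⁻¹] = m·s⁻²
Only (a) matches kg·m·s⁻².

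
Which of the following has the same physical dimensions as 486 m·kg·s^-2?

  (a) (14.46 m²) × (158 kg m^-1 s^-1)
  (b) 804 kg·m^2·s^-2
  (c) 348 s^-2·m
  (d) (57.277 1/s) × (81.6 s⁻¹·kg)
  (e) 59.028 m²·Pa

Reference: kg·m·s⁻².
Each option:
  (a) [m²] · [kg·m⁻¹·s⁻¹] = kg·m·s⁻¹
  (b) kg·m²·s⁻²
  (c) m·s⁻²
  (d) [s⁻¹] · [kg·s⁻¹] = kg·s⁻²
  (e) Pa·m² = N·m⁻²·m² = kg·m·s⁻²  ← same
Only (e) matches kg·m·s⁻².

(e)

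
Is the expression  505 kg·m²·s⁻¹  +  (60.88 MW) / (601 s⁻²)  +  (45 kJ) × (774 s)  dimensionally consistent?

Yes

In SI base units:
  505 kg·m²·s⁻¹:  kg·m²·s⁻¹
  (60.88 MW) / (601 s⁻²):  [kg·m²·s⁻³] / [s⁻²] = kg·m²·s⁻¹
  (45 kJ) × (774 s):  [kg·m²·s⁻²] · [s] = kg·m²·s⁻¹
Every term reduces to kg·m²·s⁻¹.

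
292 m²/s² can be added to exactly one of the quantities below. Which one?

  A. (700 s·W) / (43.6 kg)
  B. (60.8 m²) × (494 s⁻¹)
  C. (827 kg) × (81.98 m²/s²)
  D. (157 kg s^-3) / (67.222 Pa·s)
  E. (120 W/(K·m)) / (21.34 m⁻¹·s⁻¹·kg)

A.

Reference: m²·s⁻².
Each option:
  A. [kg·m²·s⁻²] / [kg] = m²·s⁻²  ← same
  B. [m²] · [s⁻¹] = m²·s⁻¹
  C. [kg] · [m²·s⁻²] = kg·m²·s⁻²
  D. [kg·s⁻³] / [kg·m⁻¹·s⁻¹] = m·s⁻²
  E. [kg·m·s⁻³·K⁻¹] / [kg·m⁻¹·s⁻¹] = m²·s⁻²·K⁻¹
Only A. matches m²·s⁻².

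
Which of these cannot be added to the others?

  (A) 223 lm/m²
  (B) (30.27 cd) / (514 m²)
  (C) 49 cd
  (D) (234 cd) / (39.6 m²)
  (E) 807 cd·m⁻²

Reduce each to base SI dimensions:
  (A) lm·m⁻² = cd·m⁻² = m⁻²·cd
  (B) [cd] / [m²] = m⁻²·cd
  (C) cd
  (D) [cd] / [m²] = m⁻²·cd
  (E) cd·m⁻² = m⁻²·cd
All reduce to m⁻²·cd except (C), which is cd.

(C)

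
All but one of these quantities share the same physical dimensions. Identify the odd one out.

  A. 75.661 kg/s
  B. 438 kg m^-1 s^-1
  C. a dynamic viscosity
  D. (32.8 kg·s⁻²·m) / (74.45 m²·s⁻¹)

Expand each in SI base units:
  A. kg·s⁻¹
  B. kg·m⁻¹·s⁻¹
  C. [dynamic viscosity] = kg·m⁻¹·s⁻¹
  D. [kg·m·s⁻²] / [m²·s⁻¹] = kg·m⁻¹·s⁻¹
All reduce to kg·m⁻¹·s⁻¹ except A., which is kg·s⁻¹.

A.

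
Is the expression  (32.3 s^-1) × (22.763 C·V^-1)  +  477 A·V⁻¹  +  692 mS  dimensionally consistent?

Yes

In SI base units:
  (32.3 s^-1) × (22.763 C·V^-1):  [s⁻¹] · [kg⁻¹·m⁻²·s⁴·A²] = kg⁻¹·m⁻²·s³·A²
  477 A·V⁻¹:  A·V⁻¹ = A·(J·C⁻¹)⁻¹ = kg⁻¹·m⁻²·s³·A²
  692 mS:  S = Ω⁻¹ = kg⁻¹·m⁻²·s³·A²
Every term reduces to kg⁻¹·m⁻²·s³·A².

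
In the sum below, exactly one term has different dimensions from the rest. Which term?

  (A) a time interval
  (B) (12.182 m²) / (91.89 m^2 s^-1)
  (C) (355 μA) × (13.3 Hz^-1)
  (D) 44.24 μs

(C)

Dimensions:
  (A) [time interval] = s
  (B) [m²] / [m²·s⁻¹] = s
  (C) [A] · [s] = s·A
  (D) s
All reduce to s except (C), which is s·A.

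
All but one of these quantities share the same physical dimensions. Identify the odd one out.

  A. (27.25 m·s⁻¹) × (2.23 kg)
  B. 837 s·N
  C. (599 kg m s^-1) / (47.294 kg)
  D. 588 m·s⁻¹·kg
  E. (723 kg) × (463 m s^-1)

C.

Work out the base dimensions of each:
  A. [m·s⁻¹] · [kg] = kg·m·s⁻¹
  B. N·s = kg·m·s⁻²·s = kg·m·s⁻¹
  C. [kg·m·s⁻¹] / [kg] = m·s⁻¹
  D. kg·m·s⁻¹
  E. [kg] · [m·s⁻¹] = kg·m·s⁻¹
All reduce to kg·m·s⁻¹ except C., which is m·s⁻¹.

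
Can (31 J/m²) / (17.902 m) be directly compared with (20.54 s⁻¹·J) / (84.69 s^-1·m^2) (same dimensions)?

No

Work out the base dimensions of each:
  (31 J/m²) / (17.902 m):  [kg·s⁻²] / [m] = kg·m⁻¹·s⁻²
  (20.54 s⁻¹·J) / (84.69 s^-1·m^2):  [kg·m²·s⁻³] / [m²·s⁻¹] = kg·s⁻²
kg·m⁻¹·s⁻² ≠ kg·s⁻², so they cannot be added.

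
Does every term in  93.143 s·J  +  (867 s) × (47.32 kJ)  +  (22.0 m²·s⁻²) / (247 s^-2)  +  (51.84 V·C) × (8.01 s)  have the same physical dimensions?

Dimensions:
  93.143 s·J:  J·s = N·m·s = kg·m²·s⁻¹
  (867 s) × (47.32 kJ):  [s] · [kg·m²·s⁻²] = kg·m²·s⁻¹
  (22.0 m²·s⁻²) / (247 s^-2):  [m²·s⁻²] / [s⁻²] = m²
  (51.84 V·C) × (8.01 s):  [kg·m²·s⁻²] · [s] = kg·m²·s⁻¹
The terms do not share a single dimension (kg·m²·s⁻¹ vs m²).

No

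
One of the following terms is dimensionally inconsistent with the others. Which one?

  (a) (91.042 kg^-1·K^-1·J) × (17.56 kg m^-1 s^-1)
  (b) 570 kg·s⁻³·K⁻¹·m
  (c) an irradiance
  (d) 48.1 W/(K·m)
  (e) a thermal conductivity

Dimensions:
  (a) [m²·s⁻²·K⁻¹] · [kg·m⁻¹·s⁻¹] = kg·m·s⁻³·K⁻¹
  (b) kg·m·s⁻³·K⁻¹
  (c) [irradiance] = kg·s⁻³
  (d) W·m⁻¹·K⁻¹ = J·s⁻¹·m⁻¹·K⁻¹ = kg·m·s⁻³·K⁻¹
  (e) [thermal conductivity] = kg·m·s⁻³·K⁻¹
All reduce to kg·m·s⁻³·K⁻¹ except (c), which is kg·s⁻³.

(c)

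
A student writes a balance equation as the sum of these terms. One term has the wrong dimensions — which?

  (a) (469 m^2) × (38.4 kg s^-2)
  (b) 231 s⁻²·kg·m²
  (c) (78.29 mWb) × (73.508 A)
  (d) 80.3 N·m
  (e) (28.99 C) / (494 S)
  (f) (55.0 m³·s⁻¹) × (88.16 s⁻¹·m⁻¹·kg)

In SI base units:
  (a) [m²] · [kg·s⁻²] = kg·m²·s⁻²
  (b) kg·m²·s⁻²
  (c) [kg·m²·s⁻²·A⁻¹] · [A] = kg·m²·s⁻²
  (d) N·m = kg·m·s⁻²·m = kg·m²·s⁻²
  (e) [s·A] / [kg⁻¹·m⁻²·s³·A²] = kg·m²·s⁻²·A⁻¹
  (f) [m³·s⁻¹] · [kg·m⁻¹·s⁻¹] = kg·m²·s⁻²
All reduce to kg·m²·s⁻² except (e), which is kg·m²·s⁻²·A⁻¹.

(e)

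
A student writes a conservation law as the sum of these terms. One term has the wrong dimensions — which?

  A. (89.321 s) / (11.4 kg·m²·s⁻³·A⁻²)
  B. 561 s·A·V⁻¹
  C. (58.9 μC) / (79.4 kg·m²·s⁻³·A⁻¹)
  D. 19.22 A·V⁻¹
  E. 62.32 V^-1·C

D.

Reduce each to base SI dimensions:
  A. [s] / [kg·m²·s⁻³·A⁻²] = kg⁻¹·m⁻²·s⁴·A²
  B. A·s·V⁻¹ = A·s·(J·C⁻¹)⁻¹ = kg⁻¹·m⁻²·s⁴·A²
  C. [s·A] / [kg·m²·s⁻³·A⁻¹] = kg⁻¹·m⁻²·s⁴·A²
  D. A·V⁻¹ = A·(J·C⁻¹)⁻¹ = kg⁻¹·m⁻²·s³·A²
  E. C·V⁻¹ = s·A·(J·C⁻¹)⁻¹ = kg⁻¹·m⁻²·s⁴·A²
All reduce to kg⁻¹·m⁻²·s⁴·A² except D., which is kg⁻¹·m⁻²·s³·A².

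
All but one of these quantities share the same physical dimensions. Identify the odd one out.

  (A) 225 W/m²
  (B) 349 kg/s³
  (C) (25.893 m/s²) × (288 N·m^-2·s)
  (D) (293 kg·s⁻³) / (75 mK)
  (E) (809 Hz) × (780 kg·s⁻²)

(D)

Expand each in SI base units:
  (A) W·m⁻² = J·s⁻¹·m⁻² = kg·s⁻³
  (B) kg·s⁻³
  (C) [m·s⁻²] · [kg·m⁻¹·s⁻¹] = kg·s⁻³
  (D) [kg·s⁻³] / [K] = kg·s⁻³·K⁻¹
  (E) [s⁻¹] · [kg·s⁻²] = kg·s⁻³
All reduce to kg·s⁻³ except (D), which is kg·s⁻³·K⁻¹.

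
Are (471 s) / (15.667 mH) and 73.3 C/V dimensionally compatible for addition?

No

In SI base units:
  (471 s) / (15.667 mH):  [s] / [kg·m²·s⁻²·A⁻²] = kg⁻¹·m⁻²·s³·A²
  73.3 C/V:  C·V⁻¹ = s·A·(J·C⁻¹)⁻¹ = kg⁻¹·m⁻²·s⁴·A²
kg⁻¹·m⁻²·s³·A² ≠ kg⁻¹·m⁻²·s⁴·A², so they cannot be added.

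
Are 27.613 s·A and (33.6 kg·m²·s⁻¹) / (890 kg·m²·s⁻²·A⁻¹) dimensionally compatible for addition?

Dimensions:
  27.613 s·A:  A·s = s·A
  (33.6 kg·m²·s⁻¹) / (890 kg·m²·s⁻²·A⁻¹):  [kg·m²·s⁻¹] / [kg·m²·s⁻²·A⁻¹] = s·A
Both are s·A, so they have the same dimensions and can be added.

Yes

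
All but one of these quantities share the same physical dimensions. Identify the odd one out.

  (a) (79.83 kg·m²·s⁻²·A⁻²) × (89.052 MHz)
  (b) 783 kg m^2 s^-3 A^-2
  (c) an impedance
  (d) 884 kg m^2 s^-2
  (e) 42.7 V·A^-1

(d)

Work out the base dimensions of each:
  (a) [kg·m²·s⁻²·A⁻²] · [s⁻¹] = kg·m²·s⁻³·A⁻²
  (b) kg·m²·s⁻³·A⁻²
  (c) [impedance] = kg·m²·s⁻³·A⁻²
  (d) kg·m²·s⁻²
  (e) V·A⁻¹ = J·C⁻¹·A⁻¹ = kg·m²·s⁻³·A⁻²
All reduce to kg·m²·s⁻³·A⁻² except (d), which is kg·m²·s⁻².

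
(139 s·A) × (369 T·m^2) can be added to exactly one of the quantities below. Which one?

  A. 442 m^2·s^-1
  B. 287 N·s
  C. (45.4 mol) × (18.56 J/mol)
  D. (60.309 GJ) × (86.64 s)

Reference: [s·A] · [kg·m²·s⁻²·A⁻¹] = kg·m²·s⁻¹.
Each option:
  A. m²·s⁻¹
  B. N·s = kg·m·s⁻²·s = kg·m·s⁻¹
  C. [mol] · [kg·m²·s⁻²·mol⁻¹] = kg·m²·s⁻²
  D. [kg·m²·s⁻²] · [s] = kg·m²·s⁻¹  ← same
Only D. matches kg·m²·s⁻¹.

D.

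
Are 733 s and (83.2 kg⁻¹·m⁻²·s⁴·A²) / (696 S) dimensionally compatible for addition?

Yes

Work out the base dimensions of each:
  733 s:  s
  (83.2 kg⁻¹·m⁻²·s⁴·A²) / (696 S):  [kg⁻¹·m⁻²·s⁴·A²] / [kg⁻¹·m⁻²·s³·A²] = s
Both are s, so they have the same dimensions and can be added.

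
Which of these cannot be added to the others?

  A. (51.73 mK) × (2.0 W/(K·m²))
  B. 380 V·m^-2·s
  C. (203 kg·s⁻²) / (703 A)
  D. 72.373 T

A.

Dimensions:
  A. [K] · [kg·s⁻³·K⁻¹] = kg·s⁻³
  B. V·s·m⁻² = J·C⁻¹·s·m⁻² = kg·s⁻²·A⁻¹
  C. [kg·s⁻²] / [A] = kg·s⁻²·A⁻¹
  D. T = Wb·m⁻² = kg·s⁻²·A⁻¹
All reduce to kg·s⁻²·A⁻¹ except A., which is kg·s⁻³.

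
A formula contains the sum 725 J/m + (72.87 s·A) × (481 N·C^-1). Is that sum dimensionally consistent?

Yes

Expand each in SI base units:
  725 J/m:  J·m⁻¹ = N·m·m⁻¹ = kg·m·s⁻²
  (72.87 s·A) × (481 N·C^-1):  [s·A] · [kg·m·s⁻³·A⁻¹] = kg·m·s⁻²
Both are kg·m·s⁻², so they have the same dimensions and can be added.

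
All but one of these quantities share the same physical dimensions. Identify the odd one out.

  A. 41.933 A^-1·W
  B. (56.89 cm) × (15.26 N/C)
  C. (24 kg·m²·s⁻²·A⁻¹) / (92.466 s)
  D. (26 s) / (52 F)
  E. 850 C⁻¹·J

Dimensions:
  A. W·A⁻¹ = J·s⁻¹·A⁻¹ = kg·m²·s⁻³·A⁻¹
  B. [m] · [kg·m·s⁻³·A⁻¹] = kg·m²·s⁻³·A⁻¹
  C. [kg·m²·s⁻²·A⁻¹] / [s] = kg·m²·s⁻³·A⁻¹
  D. [s] / [kg⁻¹·m⁻²·s⁴·A²] = kg·m²·s⁻³·A⁻²
  E. J·C⁻¹ = N·m·(s·A)⁻¹ = kg·m²·s⁻³·A⁻¹
All reduce to kg·m²·s⁻³·A⁻¹ except D., which is kg·m²·s⁻³·A⁻².

D.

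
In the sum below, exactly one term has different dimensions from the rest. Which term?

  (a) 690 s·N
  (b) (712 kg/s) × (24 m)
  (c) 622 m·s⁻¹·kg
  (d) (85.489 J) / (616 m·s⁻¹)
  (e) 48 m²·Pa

(e)

Reduce each to base SI dimensions:
  (a) N·s = kg·m·s⁻²·s = kg·m·s⁻¹
  (b) [kg·s⁻¹] · [m] = kg·m·s⁻¹
  (c) kg·m·s⁻¹
  (d) [kg·m²·s⁻²] / [m·s⁻¹] = kg·m·s⁻¹
  (e) Pa·m² = N·m⁻²·m² = kg·m·s⁻²
All reduce to kg·m·s⁻¹ except (e), which is kg·m·s⁻².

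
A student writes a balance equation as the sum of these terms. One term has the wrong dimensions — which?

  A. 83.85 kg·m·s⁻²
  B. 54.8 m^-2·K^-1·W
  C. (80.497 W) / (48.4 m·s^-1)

B.

Work out the base dimensions of each:
  A. kg·m·s⁻²
  B. W·m⁻²·K⁻¹ = J·s⁻¹·m⁻²·K⁻¹ = kg·s⁻³·K⁻¹
  C. [kg·m²·s⁻³] / [m·s⁻¹] = kg·m·s⁻²
All reduce to kg·m·s⁻² except B., which is kg·s⁻³·K⁻¹.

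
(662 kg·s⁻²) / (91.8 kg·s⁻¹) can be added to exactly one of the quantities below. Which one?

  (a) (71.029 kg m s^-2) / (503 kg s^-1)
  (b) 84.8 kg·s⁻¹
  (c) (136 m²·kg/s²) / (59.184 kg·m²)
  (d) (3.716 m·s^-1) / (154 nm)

Reference: [kg·s⁻²] / [kg·s⁻¹] = s⁻¹.
Each option:
  (a) [kg·m·s⁻²] / [kg·s⁻¹] = m·s⁻¹
  (b) kg·s⁻¹
  (c) [kg·m²·s⁻²] / [kg·m²] = s⁻²
  (d) [m·s⁻¹] / [m] = s⁻¹  ← same
Only (d) matches s⁻¹.

(d)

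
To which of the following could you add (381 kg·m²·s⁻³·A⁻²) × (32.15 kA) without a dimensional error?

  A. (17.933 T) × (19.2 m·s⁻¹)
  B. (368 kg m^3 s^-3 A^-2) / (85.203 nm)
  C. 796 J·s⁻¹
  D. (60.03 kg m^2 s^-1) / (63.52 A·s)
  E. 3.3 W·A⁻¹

Reference: [kg·m²·s⁻³·A⁻²] · [A] = kg·m²·s⁻³·A⁻¹.
Each option:
  A. [kg·s⁻²·A⁻¹] · [m·s⁻¹] = kg·m·s⁻³·A⁻¹
  B. [kg·m³·s⁻³·A⁻²] / [m] = kg·m²·s⁻³·A⁻²
  C. J·s⁻¹ = N·m·s⁻¹ = kg·m²·s⁻³
  D. [kg·m²·s⁻¹] / [s·A] = kg·m²·s⁻²·A⁻¹
  E. W·A⁻¹ = J·s⁻¹·A⁻¹ = kg·m²·s⁻³·A⁻¹  ← same
Only E. matches kg·m²·s⁻³·A⁻¹.

E.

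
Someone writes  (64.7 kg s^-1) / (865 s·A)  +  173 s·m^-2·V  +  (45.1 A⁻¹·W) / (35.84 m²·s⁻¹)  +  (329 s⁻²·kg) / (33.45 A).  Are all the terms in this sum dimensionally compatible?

Dimensions:
  (64.7 kg s^-1) / (865 s·A):  [kg·s⁻¹] / [s·A] = kg·s⁻²·A⁻¹
  173 s·m^-2·V:  V·s·m⁻² = J·C⁻¹·s·m⁻² = kg·s⁻²·A⁻¹
  (45.1 A⁻¹·W) / (35.84 m²·s⁻¹):  [kg·m²·s⁻³·A⁻¹] / [m²·s⁻¹] = kg·s⁻²·A⁻¹
  (329 s⁻²·kg) / (33.45 A):  [kg·s⁻²] / [A] = kg·s⁻²·A⁻¹
Every term reduces to kg·s⁻²·A⁻¹.

Yes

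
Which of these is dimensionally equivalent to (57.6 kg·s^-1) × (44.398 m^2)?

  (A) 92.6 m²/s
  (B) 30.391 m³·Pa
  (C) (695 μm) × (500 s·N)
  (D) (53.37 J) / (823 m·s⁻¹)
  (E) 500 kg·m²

(C)

Reference: [kg·s⁻¹] · [m²] = kg·m²·s⁻¹.
Each option:
  (A) m²·s⁻¹
  (B) Pa·m³ = N·m⁻²·m³ = kg·m²·s⁻²
  (C) [m] · [kg·m·s⁻¹] = kg·m²·s⁻¹  ← same
  (D) [kg·m²·s⁻²] / [m·s⁻¹] = kg·m·s⁻¹
  (E) kg·m²
Only (C) matches kg·m²·s⁻¹.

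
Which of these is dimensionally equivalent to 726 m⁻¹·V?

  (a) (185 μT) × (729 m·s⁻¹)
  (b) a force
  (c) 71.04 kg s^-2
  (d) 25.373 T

Reference: V·m⁻¹ = J·C⁻¹·m⁻¹ = kg·m·s⁻³·A⁻¹.
Each option:
  (a) [kg·s⁻²·A⁻¹] · [m·s⁻¹] = kg·m·s⁻³·A⁻¹  ← same
  (b) [force] = kg·m·s⁻²
  (c) kg·s⁻²
  (d) T = Wb·m⁻² = kg·s⁻²·A⁻¹
Only (a) matches kg·m·s⁻³·A⁻¹.

(a)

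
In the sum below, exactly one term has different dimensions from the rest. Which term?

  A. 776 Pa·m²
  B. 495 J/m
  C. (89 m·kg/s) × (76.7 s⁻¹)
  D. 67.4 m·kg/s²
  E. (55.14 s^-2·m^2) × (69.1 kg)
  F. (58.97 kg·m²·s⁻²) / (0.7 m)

Expand each in SI base units:
  A. Pa·m² = N·m⁻²·m² = kg·m·s⁻²
  B. J·m⁻¹ = N·m·m⁻¹ = kg·m·s⁻²
  C. [kg·m·s⁻¹] · [s⁻¹] = kg·m·s⁻²
  D. kg·m·s⁻²
  E. [m²·s⁻²] · [kg] = kg·m²·s⁻²
  F. [kg·m²·s⁻²] / [m] = kg·m·s⁻²
All reduce to kg·m·s⁻² except E., which is kg·m²·s⁻².

E.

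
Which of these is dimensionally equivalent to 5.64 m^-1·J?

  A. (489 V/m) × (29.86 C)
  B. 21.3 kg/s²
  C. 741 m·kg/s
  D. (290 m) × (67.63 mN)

A.

Reference: J·m⁻¹ = N·m·m⁻¹ = kg·m·s⁻².
Each option:
  A. [kg·m·s⁻³·A⁻¹] · [s·A] = kg·m·s⁻²  ← same
  B. kg·s⁻²
  C. kg·m·s⁻¹
  D. [m] · [kg·m·s⁻²] = kg·m²·s⁻²
Only A. matches kg·m·s⁻².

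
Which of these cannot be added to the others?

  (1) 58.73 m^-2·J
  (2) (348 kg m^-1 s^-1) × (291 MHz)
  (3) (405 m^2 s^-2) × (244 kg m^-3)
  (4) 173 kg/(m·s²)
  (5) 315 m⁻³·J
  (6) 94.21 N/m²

(1)

In SI base units:
  (1) J·m⁻² = N·m·m⁻² = kg·s⁻²
  (2) [kg·m⁻¹·s⁻¹] · [s⁻¹] = kg·m⁻¹·s⁻²
  (3) [m²·s⁻²] · [kg·m⁻³] = kg·m⁻¹·s⁻²
  (4) kg·m⁻¹·s⁻²
  (5) J·m⁻³ = N·m·m⁻³ = kg·m⁻¹·s⁻²
  (6) N·m⁻² = kg·m·s⁻²·m⁻² = kg·m⁻¹·s⁻²
All reduce to kg·m⁻¹·s⁻² except (1), which is kg·s⁻².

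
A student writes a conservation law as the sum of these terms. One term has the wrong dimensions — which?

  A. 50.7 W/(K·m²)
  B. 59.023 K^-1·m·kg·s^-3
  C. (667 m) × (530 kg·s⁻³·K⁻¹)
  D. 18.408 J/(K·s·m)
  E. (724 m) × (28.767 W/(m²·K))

Dimensions:
  A. W·m⁻²·K⁻¹ = J·s⁻¹·m⁻²·K⁻¹ = kg·s⁻³·K⁻¹
  B. kg·m·s⁻³·K⁻¹
  C. [m] · [kg·s⁻³·K⁻¹] = kg·m·s⁻³·K⁻¹
  D. J·s⁻¹·m⁻¹·K⁻¹ = N·m·s⁻¹·m⁻¹·K⁻¹ = kg·m·s⁻³·K⁻¹
  E. [m] · [kg·s⁻³·K⁻¹] = kg·m·s⁻³·K⁻¹
All reduce to kg·m·s⁻³·K⁻¹ except A., which is kg·s⁻³·K⁻¹.

A.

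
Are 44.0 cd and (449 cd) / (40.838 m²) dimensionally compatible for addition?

No

In SI base units:
  44.0 cd:  cd
  (449 cd) / (40.838 m²):  [cd] / [m²] = m⁻²·cd
cd ≠ m⁻²·cd, so they cannot be added.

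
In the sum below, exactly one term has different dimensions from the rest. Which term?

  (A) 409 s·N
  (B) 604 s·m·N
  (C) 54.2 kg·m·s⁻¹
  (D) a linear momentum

(B)

Dimensions:
  (A) N·s = kg·m·s⁻²·s = kg·m·s⁻¹
  (B) N·m·s = kg·m·s⁻²·m·s = kg·m²·s⁻¹
  (C) kg·m·s⁻¹
  (D) [linear momentum] = kg·m·s⁻¹
All reduce to kg·m·s⁻¹ except (B), which is kg·m²·s⁻¹.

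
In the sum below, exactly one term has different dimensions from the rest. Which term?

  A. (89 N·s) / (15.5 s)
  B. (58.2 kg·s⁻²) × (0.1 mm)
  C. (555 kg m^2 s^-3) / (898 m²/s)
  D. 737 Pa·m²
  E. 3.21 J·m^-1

Expand each in SI base units:
  A. [kg·m·s⁻¹] / [s] = kg·m·s⁻²
  B. [kg·s⁻²] · [m] = kg·m·s⁻²
  C. [kg·m²·s⁻³] / [m²·s⁻¹] = kg·s⁻²
  D. Pa·m² = N·m⁻²·m² = kg·m·s⁻²
  E. J·m⁻¹ = N·m·m⁻¹ = kg·m·s⁻²
All reduce to kg·m·s⁻² except C., which is kg·s⁻².

C.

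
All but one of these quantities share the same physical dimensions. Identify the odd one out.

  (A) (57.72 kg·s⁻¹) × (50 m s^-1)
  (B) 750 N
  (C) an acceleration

Reduce each to base SI dimensions:
  (A) [kg·s⁻¹] · [m·s⁻¹] = kg·m·s⁻²
  (B) N = kg·m·s⁻²
  (C) [acceleration] = m·s⁻²
All reduce to kg·m·s⁻² except (C), which is m·s⁻².

(C)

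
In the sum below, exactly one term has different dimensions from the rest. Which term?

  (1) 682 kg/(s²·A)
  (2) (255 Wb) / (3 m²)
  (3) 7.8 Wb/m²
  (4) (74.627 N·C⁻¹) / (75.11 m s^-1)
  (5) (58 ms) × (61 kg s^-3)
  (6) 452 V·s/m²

Expand each in SI base units:
  (1) kg·s⁻²·A⁻¹
  (2) [kg·m²·s⁻²·A⁻¹] / [m²] = kg·s⁻²·A⁻¹
  (3) Wb·m⁻² = V·s·m⁻² = kg·s⁻²·A⁻¹
  (4) [kg·m·s⁻³·A⁻¹] / [m·s⁻¹] = kg·s⁻²·A⁻¹
  (5) [s] · [kg·s⁻³] = kg·s⁻²
  (6) V·s·m⁻² = J·C⁻¹·s·m⁻² = kg·s⁻²·A⁻¹
All reduce to kg·s⁻²·A⁻¹ except (5), which is kg·s⁻².

(5)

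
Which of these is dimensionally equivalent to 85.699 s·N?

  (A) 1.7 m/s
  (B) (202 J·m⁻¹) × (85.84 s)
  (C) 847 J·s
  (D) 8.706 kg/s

(B)

Reference: N·s = kg·m·s⁻²·s = kg·m·s⁻¹.
Each option:
  (A) m·s⁻¹
  (B) [kg·m·s⁻²] · [s] = kg·m·s⁻¹  ← same
  (C) J·s = N·m·s = kg·m²·s⁻¹
  (D) kg·s⁻¹
Only (B) matches kg·m·s⁻¹.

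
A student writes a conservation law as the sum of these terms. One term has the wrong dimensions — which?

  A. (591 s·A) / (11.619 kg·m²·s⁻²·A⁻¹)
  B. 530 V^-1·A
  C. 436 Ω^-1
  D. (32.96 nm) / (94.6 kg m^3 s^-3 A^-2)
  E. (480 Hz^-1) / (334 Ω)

Work out the base dimensions of each:
  A. [s·A] / [kg·m²·s⁻²·A⁻¹] = kg⁻¹·m⁻²·s³·A²
  B. A·V⁻¹ = A·(J·C⁻¹)⁻¹ = kg⁻¹·m⁻²·s³·A²
  C. Ω⁻¹ = (V·A⁻¹)⁻¹ = kg⁻¹·m⁻²·s³·A²
  D. [m] / [kg·m³·s⁻³·A⁻²] = kg⁻¹·m⁻²·s³·A²
  E. [s] / [kg·m²·s⁻³·A⁻²] = kg⁻¹·m⁻²·s⁴·A²
All reduce to kg⁻¹·m⁻²·s³·A² except E., which is kg⁻¹·m⁻²·s⁴·A².

E.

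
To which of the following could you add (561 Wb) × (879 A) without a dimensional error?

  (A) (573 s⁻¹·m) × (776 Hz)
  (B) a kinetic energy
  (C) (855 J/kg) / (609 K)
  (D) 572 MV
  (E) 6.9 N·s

Reference: [kg·m²·s⁻²·A⁻¹] · [A] = kg·m²·s⁻².
Each option:
  (A) [m·s⁻¹] · [s⁻¹] = m·s⁻²
  (B) [kinetic energy] = kg·m²·s⁻²  ← same
  (C) [m²·s⁻²] / [K] = m²·s⁻²·K⁻¹
  (D) V = J·C⁻¹ = kg·m²·s⁻³·A⁻¹
  (E) N·s = kg·m·s⁻²·s = kg·m·s⁻¹
Only (B) matches kg·m²·s⁻².

(B)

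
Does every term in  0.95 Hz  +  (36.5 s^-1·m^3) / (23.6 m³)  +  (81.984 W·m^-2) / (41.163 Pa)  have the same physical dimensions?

In SI base units:
  0.95 Hz:  Hz = s⁻¹
  (36.5 s^-1·m^3) / (23.6 m³):  [m³·s⁻¹] / [m³] = s⁻¹
  (81.984 W·m^-2) / (41.163 Pa):  [kg·s⁻³] / [kg·m⁻¹·s⁻²] = m·s⁻¹
The terms do not share a single dimension (m·s⁻¹ vs s⁻¹).

No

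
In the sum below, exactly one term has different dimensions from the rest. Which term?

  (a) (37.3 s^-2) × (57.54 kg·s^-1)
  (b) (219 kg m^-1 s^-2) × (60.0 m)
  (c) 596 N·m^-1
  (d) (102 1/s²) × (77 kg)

Reduce each to base SI dimensions:
  (a) [s⁻²] · [kg·s⁻¹] = kg·s⁻³
  (b) [kg·m⁻¹·s⁻²] · [m] = kg·s⁻²
  (c) N·m⁻¹ = kg·m·s⁻²·m⁻¹ = kg·s⁻²
  (d) [s⁻²] · [kg] = kg·s⁻²
All reduce to kg·s⁻² except (a), which is kg·s⁻³.

(a)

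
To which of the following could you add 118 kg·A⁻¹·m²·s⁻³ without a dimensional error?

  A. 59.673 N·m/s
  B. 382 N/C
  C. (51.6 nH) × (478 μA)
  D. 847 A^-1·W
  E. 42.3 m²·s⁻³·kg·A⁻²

D.

Reference: kg·m²·s⁻³·A⁻¹.
Each option:
  A. N·m·s⁻¹ = kg·m·s⁻²·m·s⁻¹ = kg·m²·s⁻³
  B. N·C⁻¹ = kg·m·s⁻²·(s·A)⁻¹ = kg·m·s⁻³·A⁻¹
  C. [kg·m²·s⁻²·A⁻²] · [A] = kg·m²·s⁻²·A⁻¹
  D. W·A⁻¹ = J·s⁻¹·A⁻¹ = kg·m²·s⁻³·A⁻¹  ← same
  E. kg·m²·s⁻³·A⁻²
Only D. matches kg·m²·s⁻³·A⁻¹.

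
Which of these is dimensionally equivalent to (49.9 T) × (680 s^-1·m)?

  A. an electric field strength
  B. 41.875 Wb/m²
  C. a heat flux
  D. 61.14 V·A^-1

Reference: [kg·s⁻²·A⁻¹] · [m·s⁻¹] = kg·m·s⁻³·A⁻¹.
Each option:
  A. [electric field strength] = kg·m·s⁻³·A⁻¹  ← same
  B. Wb·m⁻² = V·s·m⁻² = kg·s⁻²·A⁻¹
  C. [heat flux] = kg·s⁻³
  D. V·A⁻¹ = J·C⁻¹·A⁻¹ = kg·m²·s⁻³·A⁻²
Only A. matches kg·m·s⁻³·A⁻¹.

A.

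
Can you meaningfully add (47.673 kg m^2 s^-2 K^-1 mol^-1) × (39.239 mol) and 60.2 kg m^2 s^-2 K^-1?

Work out the base dimensions of each:
  (47.673 kg m^2 s^-2 K^-1 mol^-1) × (39.239 mol):  [kg·m²·s⁻²·K⁻¹·mol⁻¹] · [mol] = kg·m²·s⁻²·K⁻¹
  60.2 kg m^2 s^-2 K^-1:  kg·m²·s⁻²·K⁻¹
Both are kg·m²·s⁻²·K⁻¹, so they have the same dimensions and can be added.

Yes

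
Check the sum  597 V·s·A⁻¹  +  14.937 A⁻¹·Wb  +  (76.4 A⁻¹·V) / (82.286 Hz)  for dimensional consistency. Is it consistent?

Yes

Reduce each to base SI dimensions:
  597 V·s·A⁻¹:  V·s·A⁻¹ = J·C⁻¹·s·A⁻¹ = kg·m²·s⁻²·A⁻²
  14.937 A⁻¹·Wb:  Wb·A⁻¹ = V·s·A⁻¹ = kg·m²·s⁻²·A⁻²
  (76.4 A⁻¹·V) / (82.286 Hz):  [kg·m²·s⁻³·A⁻²] / [s⁻¹] = kg·m²·s⁻²·A⁻²
Every term reduces to kg·m²·s⁻²·A⁻².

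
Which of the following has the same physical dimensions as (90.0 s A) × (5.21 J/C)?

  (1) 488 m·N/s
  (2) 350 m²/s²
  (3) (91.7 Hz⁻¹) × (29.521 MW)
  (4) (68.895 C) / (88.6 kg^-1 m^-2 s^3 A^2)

Reference: [s·A] · [kg·m²·s⁻³·A⁻¹] = kg·m²·s⁻².
Each option:
  (1) N·m·s⁻¹ = kg·m·s⁻²·m·s⁻¹ = kg·m²·s⁻³
  (2) m²·s⁻²
  (3) [s] · [kg·m²·s⁻³] = kg·m²·s⁻²  ← same
  (4) [s·A] / [kg⁻¹·m⁻²·s³·A²] = kg·m²·s⁻²·A⁻¹
Only (3) matches kg·m²·s⁻².

(3)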